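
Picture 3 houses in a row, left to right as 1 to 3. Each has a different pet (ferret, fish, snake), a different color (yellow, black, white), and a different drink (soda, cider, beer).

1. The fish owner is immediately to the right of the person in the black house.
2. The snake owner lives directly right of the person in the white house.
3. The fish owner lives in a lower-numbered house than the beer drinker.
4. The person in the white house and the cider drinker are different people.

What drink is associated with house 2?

Clue 3: the fish owner is in house 2.
From clue 3, the beer drinker must be in house 3.
So house 1 gets ferret for pet.
House 3 pet: only snake fits.
That leaves yellow as the color for house 3.
Clue 1 places the person in the black house in house 1.
By clue 2, the person in the white house is in house 2.
From clue 4, the cider drinker must be in house 1.
So house 2 gets soda for drink.
So: house 1 = ferret/black/cider, house 2 = fish/white/soda, house 3 = snake/yellow/beer.

soda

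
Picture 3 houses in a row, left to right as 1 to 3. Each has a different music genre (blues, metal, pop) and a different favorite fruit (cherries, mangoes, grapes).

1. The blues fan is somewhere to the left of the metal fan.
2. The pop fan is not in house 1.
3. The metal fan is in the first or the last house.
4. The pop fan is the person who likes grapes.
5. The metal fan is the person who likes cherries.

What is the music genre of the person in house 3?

The metal fan is in house 3 (clue 3).
Clue 5 places the person who likes cherries in house 3.
House 1 music genre: only blues fits.
The only music genre still possible for house 2 is pop.
That leaves mangoes as the favorite fruit for house 1.
So house 2 gets grapes for favorite fruit.
So: house 1 = blues/mangoes, house 2 = pop/grapes, house 3 = metal/cherries.

metal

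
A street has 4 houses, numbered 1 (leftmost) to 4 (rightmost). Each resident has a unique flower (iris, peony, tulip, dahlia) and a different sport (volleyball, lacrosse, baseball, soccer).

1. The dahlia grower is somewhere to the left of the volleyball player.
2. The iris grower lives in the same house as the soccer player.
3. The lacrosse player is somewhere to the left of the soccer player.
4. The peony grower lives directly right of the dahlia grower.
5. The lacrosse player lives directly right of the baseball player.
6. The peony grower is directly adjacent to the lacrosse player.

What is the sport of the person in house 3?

That leaves baseball as the sport for house 1.
From clue 5, the lacrosse player must be in house 2.
Clue 6: the peony grower is in house 3.
The iris grower is in house 4 (clue 2).
The soccer player is in house 4 (clue 2).
From clue 4, the dahlia grower must be in house 2.
House 1 flower: only tulip fits.
So house 3 gets volleyball for sport.
So: house 1 = tulip/baseball, house 2 = dahlia/lacrosse, house 3 = peony/volleyball, house 4 = iris/soccer.

volleyball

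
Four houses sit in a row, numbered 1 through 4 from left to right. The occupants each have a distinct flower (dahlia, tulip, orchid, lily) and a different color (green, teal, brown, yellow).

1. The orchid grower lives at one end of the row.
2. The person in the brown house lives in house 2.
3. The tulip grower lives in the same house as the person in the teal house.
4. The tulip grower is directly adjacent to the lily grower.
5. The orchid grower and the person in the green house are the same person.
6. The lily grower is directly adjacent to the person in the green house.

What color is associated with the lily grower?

brown

By clue 2, the person in the brown house is in house 2.
The lily grower is narrowed to house 2 or 3; consider each.
Placing it in house 3 leads to a contradiction, so it's in house 2.
Clue 6: the person in the green house is in house 1.
From clue 3, the tulip grower must be in house 3.
By clue 3, the person in the teal house is in house 3.
Clue 5 places the orchid grower in house 1.
The only flower still possible for house 4 is dahlia.
The only color still possible for house 4 is yellow.
So: house 1 = orchid/green, house 2 = lily/brown, house 3 = tulip/teal, house 4 = dahlia/yellow.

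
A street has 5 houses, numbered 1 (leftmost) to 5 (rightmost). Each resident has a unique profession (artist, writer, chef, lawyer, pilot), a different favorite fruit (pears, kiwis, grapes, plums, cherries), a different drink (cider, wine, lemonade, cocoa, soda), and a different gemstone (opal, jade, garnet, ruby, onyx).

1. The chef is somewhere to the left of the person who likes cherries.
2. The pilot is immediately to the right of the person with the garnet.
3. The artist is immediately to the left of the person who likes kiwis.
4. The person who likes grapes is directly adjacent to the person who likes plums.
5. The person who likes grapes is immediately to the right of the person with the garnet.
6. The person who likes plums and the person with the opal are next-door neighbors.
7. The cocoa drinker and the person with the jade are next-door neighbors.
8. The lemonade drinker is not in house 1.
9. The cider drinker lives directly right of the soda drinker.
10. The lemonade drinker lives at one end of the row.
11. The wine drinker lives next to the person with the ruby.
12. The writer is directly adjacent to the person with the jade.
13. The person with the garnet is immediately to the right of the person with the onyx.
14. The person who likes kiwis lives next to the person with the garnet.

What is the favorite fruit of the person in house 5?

grapes

From clue 10, the lemonade drinker must be in house 5.
House 1 favorite fruit: only pears fits.
The pilot is narrowed to house 3 or 4 or 5; consider each.
Placing it in house 3 and house 4 leads to a contradiction, so it's in house 5.
Clue 2 places the person with the garnet in house 4.
Clue 5 places the person who likes grapes in house 5.
From clue 13, the person with the onyx must be in house 3.
Clue 3 places the artist in house 2.
By clue 4, the person who likes plums is in house 4.
Clue 6 places the person with the opal in house 5.
That leaves cherries as the favorite fruit for house 2.
So house 3 gets kiwis for favorite fruit.
From clue 1, the chef must be in house 1.
By clue 12, the person with the jade is in house 2.
So house 4 gets lawyer for profession.
The only drink still possible for house 4 is cider.
House 1 gemstone: only ruby fits.
From clue 9, the soda drinker must be in house 3.
Clue 11 places the wine drinker in house 2.
That leaves writer as the profession for house 3.
House 1's drink must be cocoa (nothing else left).
So: house 1 = chef/pears/cocoa/ruby, house 2 = artist/cherries/wine/jade, house 3 = writer/kiwis/soda/onyx, house 4 = lawyer/plums/cider/garnet, house 5 = pilot/grapes/lemonade/opal.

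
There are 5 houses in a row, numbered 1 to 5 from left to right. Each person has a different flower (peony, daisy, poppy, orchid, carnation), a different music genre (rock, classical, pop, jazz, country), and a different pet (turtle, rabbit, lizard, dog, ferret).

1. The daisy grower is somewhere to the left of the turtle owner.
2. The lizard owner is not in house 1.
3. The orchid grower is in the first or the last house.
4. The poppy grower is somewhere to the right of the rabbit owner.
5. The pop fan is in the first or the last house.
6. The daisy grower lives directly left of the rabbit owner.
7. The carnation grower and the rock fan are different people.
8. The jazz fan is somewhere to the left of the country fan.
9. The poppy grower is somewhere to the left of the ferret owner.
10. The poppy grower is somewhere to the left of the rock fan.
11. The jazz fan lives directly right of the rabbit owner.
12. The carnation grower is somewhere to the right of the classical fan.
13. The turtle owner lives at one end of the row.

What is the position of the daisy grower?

1

Clue 13 places the turtle owner in house 5.
The only pet still possible for house 1 is dog.
Clue 9 places the poppy grower in house 3.
The ferret owner is in house 4 (clue 9).
So house 2 gets classical for music genre.
That leaves jazz as the music genre for house 3.
The rabbit owner is in house 2 (clue 4).
By clue 6, the daisy grower is in house 1.
That leaves peony as the flower for house 2.
House 4's flower must be carnation (nothing else left).
That leaves orchid as the flower for house 5.
House 1 music genre: only pop fits.
So house 3 gets lizard for pet.
By clue 7, the rock fan is in house 5.
That leaves country as the music genre for house 4.
So: house 1 = daisy/pop/dog, house 2 = peony/classical/rabbit, house 3 = poppy/jazz/lizard, house 4 = carnation/country/ferret, house 5 = orchid/rock/turtle.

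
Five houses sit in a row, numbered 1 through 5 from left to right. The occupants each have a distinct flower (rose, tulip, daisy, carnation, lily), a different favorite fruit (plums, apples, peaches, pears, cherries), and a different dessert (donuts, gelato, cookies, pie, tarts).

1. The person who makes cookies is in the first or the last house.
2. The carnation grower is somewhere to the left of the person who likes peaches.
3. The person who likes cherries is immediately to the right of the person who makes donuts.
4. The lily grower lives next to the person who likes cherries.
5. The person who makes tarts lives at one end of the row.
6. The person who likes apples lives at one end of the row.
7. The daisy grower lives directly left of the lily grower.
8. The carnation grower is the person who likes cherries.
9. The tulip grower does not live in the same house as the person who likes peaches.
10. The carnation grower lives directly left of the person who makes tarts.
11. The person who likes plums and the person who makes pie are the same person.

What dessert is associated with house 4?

gelato

Clue 10 places the carnation grower in house 4.
Clue 10: the person who makes tarts is in house 5.
From clue 2, the person who likes peaches must be in house 5.
By clue 8, the person who likes cherries is in house 4.
The only flower still possible for house 5 is rose.
The only dessert still possible for house 1 is cookies.
By clue 3, the person who makes donuts is in house 3.
Clue 4 places the lily grower in house 3.
Clue 7: the daisy grower is in house 2.
So house 1 gets tulip for flower.
House 1's favorite fruit must be apples (nothing else left).
House 2 dessert: only pie fits.
The only dessert still possible for house 4 is gelato.
By clue 11, the person who likes plums is in house 2.
That leaves pears as the favorite fruit for house 3.
So: house 1 = tulip/apples/cookies, house 2 = daisy/plums/pie, house 3 = lily/pears/donuts, house 4 = carnation/cherries/gelato, house 5 = rose/peaches/tarts.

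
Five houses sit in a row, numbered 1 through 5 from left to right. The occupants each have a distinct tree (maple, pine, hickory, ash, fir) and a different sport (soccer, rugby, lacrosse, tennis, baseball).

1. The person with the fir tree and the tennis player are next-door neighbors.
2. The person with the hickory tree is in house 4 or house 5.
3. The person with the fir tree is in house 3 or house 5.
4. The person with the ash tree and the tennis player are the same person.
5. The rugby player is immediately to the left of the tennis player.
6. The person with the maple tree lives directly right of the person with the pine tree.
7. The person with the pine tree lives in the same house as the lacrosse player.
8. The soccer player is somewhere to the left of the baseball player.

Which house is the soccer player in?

The only tree still possible for house 1 is pine.
The only sport still possible for house 5 is baseball.
The person with the maple tree is in house 2 (clue 6).
From clue 7, the lacrosse player must be in house 1.
House 3's tree must be fir (nothing else left).
So house 4 gets ash for tree.
House 5 tree: only hickory fits.
The tennis player is in house 4 (clue 4).
So house 2 gets soccer for sport.
So house 3 gets rugby for sport.
So: house 1 = pine/lacrosse, house 2 = maple/soccer, house 3 = fir/rugby, house 4 = ash/tennis, house 5 = hickory/baseball.

2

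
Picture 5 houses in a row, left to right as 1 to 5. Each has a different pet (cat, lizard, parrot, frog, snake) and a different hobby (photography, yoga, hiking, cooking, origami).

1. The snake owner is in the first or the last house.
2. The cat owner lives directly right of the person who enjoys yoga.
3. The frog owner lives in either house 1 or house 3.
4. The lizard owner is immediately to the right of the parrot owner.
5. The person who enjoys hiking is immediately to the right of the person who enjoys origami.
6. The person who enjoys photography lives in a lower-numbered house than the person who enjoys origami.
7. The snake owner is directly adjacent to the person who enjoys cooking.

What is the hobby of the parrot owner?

origami

House 5 hobby: only hiking fits.
By clue 5, the person who enjoys origami is in house 4.
The snake owner is in house 1 (clue 7).
House 5 pet: only lizard fits.
House 2's hobby must be cooking (nothing else left).
By clue 4, the parrot owner is in house 4.
House 2 pet: only cat fits.
The only pet still possible for house 3 is frog.
The person who enjoys yoga is in house 1 (clue 2).
So house 3 gets photography for hobby.
So: house 1 = snake/yoga, house 2 = cat/cooking, house 3 = frog/photography, house 4 = parrot/origami, house 5 = lizard/hiking.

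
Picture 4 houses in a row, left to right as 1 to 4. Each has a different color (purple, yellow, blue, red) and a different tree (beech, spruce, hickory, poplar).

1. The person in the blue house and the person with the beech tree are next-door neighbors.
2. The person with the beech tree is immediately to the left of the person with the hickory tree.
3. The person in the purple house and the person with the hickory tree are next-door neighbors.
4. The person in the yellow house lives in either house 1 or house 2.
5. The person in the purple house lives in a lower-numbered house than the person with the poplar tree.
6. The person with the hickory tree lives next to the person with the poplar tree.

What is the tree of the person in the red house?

The person in the yellow house is narrowed to house 1 or 2; consider each.
Placing it in house 2 leads to a contradiction, so it's in house 1.
The person in the purple house is narrowed to house 2 or 3; consider each.
Placing it in house 3 leads to a contradiction, so it's in house 2.
Clue 3 places the person with the hickory tree in house 3.
By clue 6, the person with the poplar tree is in house 4.
The person in the blue house is in house 3 (clue 1).
From clue 1, the person with the beech tree must be in house 2.
So house 4 gets red for color.
The only tree still possible for house 1 is spruce.
So: house 1 = yellow/spruce, house 2 = purple/beech, house 3 = blue/hickory, house 4 = red/poplar.

poplar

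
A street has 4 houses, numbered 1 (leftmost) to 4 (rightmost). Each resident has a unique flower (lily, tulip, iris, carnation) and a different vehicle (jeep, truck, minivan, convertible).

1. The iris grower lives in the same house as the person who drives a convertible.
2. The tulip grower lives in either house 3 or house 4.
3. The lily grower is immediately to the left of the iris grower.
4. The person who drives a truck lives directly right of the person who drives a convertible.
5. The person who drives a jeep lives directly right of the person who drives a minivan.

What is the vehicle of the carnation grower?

minivan

So house 1 gets minivan for vehicle.
From clue 5, the person who drives a jeep must be in house 2.
So house 3 gets convertible for vehicle.
The only vehicle still possible for house 4 is truck.
Clue 1: the iris grower is in house 3.
Clue 3 places the lily grower in house 2.
House 1 flower: only carnation fits.
The only flower still possible for house 4 is tulip.
So: house 1 = carnation/minivan, house 2 = lily/jeep, house 3 = iris/convertible, house 4 = tulip/truck.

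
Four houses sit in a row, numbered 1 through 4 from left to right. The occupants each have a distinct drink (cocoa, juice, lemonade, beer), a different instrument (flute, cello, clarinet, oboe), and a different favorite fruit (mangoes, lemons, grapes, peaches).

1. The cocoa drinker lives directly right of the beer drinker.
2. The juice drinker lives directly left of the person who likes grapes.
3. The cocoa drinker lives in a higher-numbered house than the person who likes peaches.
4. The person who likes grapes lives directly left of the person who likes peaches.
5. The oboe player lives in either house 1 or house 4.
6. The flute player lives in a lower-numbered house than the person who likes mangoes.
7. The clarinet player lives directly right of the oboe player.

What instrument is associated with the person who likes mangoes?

Clue 4 places the person who likes grapes in house 2.
Clue 4 places the person who likes peaches in house 3.
The clarinet player is in house 2 (clue 7).
Clue 7 places the oboe player in house 1.
So house 4 gets cello for instrument.
House 1 favorite fruit: only lemons fits.
That leaves mangoes as the favorite fruit for house 4.
Clue 2 places the juice drinker in house 1.
The cocoa drinker is in house 4 (clue 3).
That leaves flute as the instrument for house 3.
Clue 1 places the beer drinker in house 3.
So house 2 gets lemonade for drink.
So: house 1 = juice/oboe/lemons, house 2 = lemonade/clarinet/grapes, house 3 = beer/flute/peaches, house 4 = cocoa/cello/mangoes.

cello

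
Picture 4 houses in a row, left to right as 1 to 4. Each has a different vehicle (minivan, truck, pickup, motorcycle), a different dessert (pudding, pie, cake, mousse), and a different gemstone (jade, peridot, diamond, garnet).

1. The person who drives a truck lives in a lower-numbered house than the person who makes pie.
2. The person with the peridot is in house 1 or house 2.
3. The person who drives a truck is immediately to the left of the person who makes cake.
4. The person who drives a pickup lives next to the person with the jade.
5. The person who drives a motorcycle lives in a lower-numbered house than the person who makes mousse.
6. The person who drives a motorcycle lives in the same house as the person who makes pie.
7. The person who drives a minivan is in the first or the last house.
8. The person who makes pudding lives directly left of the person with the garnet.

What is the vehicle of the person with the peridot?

truck

The only dessert still possible for house 1 is pudding.
By clue 8, the person with the garnet is in house 2.
House 4's dessert must be mousse (nothing else left).
So house 1 gets peridot for gemstone.
The person who drives a minivan is narrowed to house 1 or 4; consider each.
Placing it in house 1 leads to a contradiction, so it's in house 4.
House 1's vehicle must be truck (nothing else left).
By clue 3, the person who makes cake is in house 2.
That leaves pie as the dessert for house 3.
Clue 6: the person who drives a motorcycle is in house 3.
So house 2 gets pickup for vehicle.
From clue 4, the person with the jade must be in house 3.
House 4's gemstone must be diamond (nothing else left).
So: house 1 = truck/pudding/peridot, house 2 = pickup/cake/garnet, house 3 = motorcycle/pie/jade, house 4 = minivan/mousse/diamond.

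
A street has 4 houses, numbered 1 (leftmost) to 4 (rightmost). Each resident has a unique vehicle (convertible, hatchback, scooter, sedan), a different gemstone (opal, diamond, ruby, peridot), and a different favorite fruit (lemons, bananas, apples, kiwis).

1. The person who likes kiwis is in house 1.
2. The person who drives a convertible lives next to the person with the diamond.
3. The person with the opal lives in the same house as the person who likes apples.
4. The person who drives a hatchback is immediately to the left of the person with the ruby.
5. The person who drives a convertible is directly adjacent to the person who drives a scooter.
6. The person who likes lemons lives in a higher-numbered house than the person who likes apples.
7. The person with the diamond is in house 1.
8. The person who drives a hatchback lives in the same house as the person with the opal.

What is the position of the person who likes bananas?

By clue 1, the person who likes kiwis is in house 1.
Clue 7: the person with the diamond is in house 1.
By clue 2, the person who drives a convertible is in house 2.
So house 1 gets scooter for vehicle.
The only vehicle still possible for house 3 is hatchback.
The only vehicle still possible for house 4 is sedan.
Clue 4: the person with the ruby is in house 4.
By clue 8, the person with the opal is in house 3.
The only gemstone still possible for house 2 is peridot.
Clue 3 places the person who likes apples in house 3.
Clue 6 places the person who likes lemons in house 4.
The only favorite fruit still possible for house 2 is bananas.
So: house 1 = scooter/diamond/kiwis, house 2 = convertible/peridot/bananas, house 3 = hatchback/opal/apples, house 4 = sedan/ruby/lemons.

2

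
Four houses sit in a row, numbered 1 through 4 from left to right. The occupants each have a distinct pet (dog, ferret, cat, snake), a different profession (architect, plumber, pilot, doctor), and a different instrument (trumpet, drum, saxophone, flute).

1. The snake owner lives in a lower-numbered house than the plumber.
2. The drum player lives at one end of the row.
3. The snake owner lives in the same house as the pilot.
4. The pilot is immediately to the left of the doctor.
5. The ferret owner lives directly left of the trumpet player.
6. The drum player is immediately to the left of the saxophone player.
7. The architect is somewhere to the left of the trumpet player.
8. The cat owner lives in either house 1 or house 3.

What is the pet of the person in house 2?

By clue 6, the drum player is in house 1.
Clue 6: the saxophone player is in house 2.
House 4 pet: only dog fits.
The cat owner is narrowed to house 1 or 3; consider each.
Placing it in house 3 leads to a contradiction, so it's in house 1.
House 1 profession: only architect fits.
House 2 profession: only pilot fits.
Clue 3: the snake owner is in house 2.
From clue 4, the doctor must be in house 3.
That leaves ferret as the pet for house 3.
House 4 profession: only plumber fits.
The trumpet player is in house 4 (clue 5).
House 3 instrument: only flute fits.
So: house 1 = cat/architect/drum, house 2 = snake/pilot/saxophone, house 3 = ferret/doctor/flute, house 4 = dog/plumber/trumpet.

snake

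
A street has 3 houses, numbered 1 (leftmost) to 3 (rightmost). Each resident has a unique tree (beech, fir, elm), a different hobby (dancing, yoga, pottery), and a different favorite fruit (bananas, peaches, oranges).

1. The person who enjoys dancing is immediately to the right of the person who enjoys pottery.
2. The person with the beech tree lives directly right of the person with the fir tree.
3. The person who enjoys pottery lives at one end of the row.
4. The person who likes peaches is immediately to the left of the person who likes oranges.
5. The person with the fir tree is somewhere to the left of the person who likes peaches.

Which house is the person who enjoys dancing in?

The person who enjoys pottery is in house 1 (clue 3).
The person with the fir tree is in house 1 (clue 5).
By clue 5, the person who likes peaches is in house 2.
House 1's favorite fruit must be bananas (nothing else left).
House 3 favorite fruit: only oranges fits.
From clue 1, the person who enjoys dancing must be in house 2.
The person with the beech tree is in house 2 (clue 2).
So house 3 gets elm for tree.
That leaves yoga as the hobby for house 3.
So: house 1 = fir/pottery/bananas, house 2 = beech/dancing/peaches, house 3 = elm/yoga/oranges.

2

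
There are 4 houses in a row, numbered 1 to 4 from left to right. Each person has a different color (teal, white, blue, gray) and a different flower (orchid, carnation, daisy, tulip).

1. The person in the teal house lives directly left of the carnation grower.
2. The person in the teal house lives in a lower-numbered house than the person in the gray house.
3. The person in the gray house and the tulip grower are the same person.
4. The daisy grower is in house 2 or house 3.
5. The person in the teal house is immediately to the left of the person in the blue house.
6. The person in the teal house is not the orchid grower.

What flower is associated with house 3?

carnation

So house 1 gets orchid for flower.
House 1 color: only white fits.
House 2 color: only teal fits.
So house 2 gets daisy for flower.
Clue 1: the carnation grower is in house 3.
The person in the blue house is in house 3 (clue 5).
That leaves gray as the color for house 4.
House 4 flower: only tulip fits.
So: house 1 = white/orchid, house 2 = teal/daisy, house 3 = blue/carnation, house 4 = gray/tulip.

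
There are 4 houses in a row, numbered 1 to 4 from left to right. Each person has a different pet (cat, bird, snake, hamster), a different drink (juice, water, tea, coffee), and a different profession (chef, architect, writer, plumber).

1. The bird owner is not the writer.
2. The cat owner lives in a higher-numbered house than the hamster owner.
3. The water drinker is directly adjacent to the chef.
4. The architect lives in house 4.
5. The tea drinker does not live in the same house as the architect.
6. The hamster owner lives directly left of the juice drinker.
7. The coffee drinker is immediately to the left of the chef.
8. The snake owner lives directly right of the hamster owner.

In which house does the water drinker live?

From clue 4, the architect must be in house 4.
The coffee drinker is narrowed to house 1 or 2; consider each.
Placing it in house 1 leads to a contradiction, so it's in house 2.
Clue 7: the chef is in house 3.
Clue 3 places the water drinker in house 4.
House 1 pet: only bird fits.
House 1's drink must be tea (nothing else left).
The only drink still possible for house 3 is juice.
Clue 1 places the writer in house 2.
The hamster owner is in house 2 (clue 6).
Clue 8: the snake owner is in house 3.
House 4's pet must be cat (nothing else left).
House 1 profession: only plumber fits.
So: house 1 = bird/tea/plumber, house 2 = hamster/coffee/writer, house 3 = snake/juice/chef, house 4 = cat/water/architect.

4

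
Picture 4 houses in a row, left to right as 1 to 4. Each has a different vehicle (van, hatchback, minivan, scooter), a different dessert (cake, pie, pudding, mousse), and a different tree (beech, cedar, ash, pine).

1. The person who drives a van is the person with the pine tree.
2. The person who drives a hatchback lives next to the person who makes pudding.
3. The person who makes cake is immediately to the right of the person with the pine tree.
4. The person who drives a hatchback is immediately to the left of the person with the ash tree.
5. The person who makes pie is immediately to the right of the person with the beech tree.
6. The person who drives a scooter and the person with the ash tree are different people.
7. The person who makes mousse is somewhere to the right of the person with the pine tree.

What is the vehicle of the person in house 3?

minivan

House 1's dessert must be pudding (nothing else left).
The person who drives a hatchback is in house 2 (clue 2).
From clue 4, the person with the ash tree must be in house 3.
House 4 tree: only cedar fits.
The person who drives a van is in house 1 (clue 1).
Clue 1 places the person with the pine tree in house 1.
Clue 3 places the person who makes cake in house 2.
House 3's vehicle must be minivan (nothing else left).
The only vehicle still possible for house 4 is scooter.
That leaves pie as the dessert for house 3.
House 4's dessert must be mousse (nothing else left).
That leaves beech as the tree for house 2.
So: house 1 = van/pudding/pine, house 2 = hatchback/cake/beech, house 3 = minivan/pie/ash, house 4 = scooter/mousse/cedar.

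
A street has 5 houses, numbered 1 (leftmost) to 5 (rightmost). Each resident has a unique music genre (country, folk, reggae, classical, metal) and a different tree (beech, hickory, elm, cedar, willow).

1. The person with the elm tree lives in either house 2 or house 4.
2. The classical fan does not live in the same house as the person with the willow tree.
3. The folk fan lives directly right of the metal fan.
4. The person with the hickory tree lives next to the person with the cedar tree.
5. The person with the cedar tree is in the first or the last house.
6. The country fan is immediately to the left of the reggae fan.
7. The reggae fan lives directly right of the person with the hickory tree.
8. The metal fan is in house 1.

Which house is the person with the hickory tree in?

By clue 8, the metal fan is in house 1.
From clue 3, the folk fan must be in house 2.
From clue 6, the country fan must be in house 4.
From clue 6, the reggae fan must be in house 5.
Clue 7 places the person with the hickory tree in house 4.
That leaves classical as the music genre for house 3.
House 2 tree: only elm fits.
Clue 4: the person with the cedar tree is in house 5.
House 1 tree: only willow fits.
So house 3 gets beech for tree.
So: house 1 = metal/willow, house 2 = folk/elm, house 3 = classical/beech, house 4 = country/hickory, house 5 = reggae/cedar.

4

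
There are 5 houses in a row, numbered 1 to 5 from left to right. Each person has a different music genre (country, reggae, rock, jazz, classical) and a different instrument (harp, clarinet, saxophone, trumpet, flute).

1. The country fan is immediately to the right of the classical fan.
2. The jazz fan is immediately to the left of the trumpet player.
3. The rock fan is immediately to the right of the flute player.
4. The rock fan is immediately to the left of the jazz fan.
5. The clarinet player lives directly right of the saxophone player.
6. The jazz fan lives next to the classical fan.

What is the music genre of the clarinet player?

jazz

House 1 music genre: only reggae fits.
So house 5 gets country for music genre.
The classical fan is in house 4 (clue 1).
From clue 6, the jazz fan must be in house 3.
The only music genre still possible for house 2 is rock.
From clue 2, the trumpet player must be in house 4.
From clue 3, the flute player must be in house 1.
By clue 5, the clarinet player is in house 3.
Clue 5: the saxophone player is in house 2.
So house 5 gets harp for instrument.
So: house 1 = reggae/flute, house 2 = rock/saxophone, house 3 = jazz/clarinet, house 4 = classical/trumpet, house 5 = country/harp.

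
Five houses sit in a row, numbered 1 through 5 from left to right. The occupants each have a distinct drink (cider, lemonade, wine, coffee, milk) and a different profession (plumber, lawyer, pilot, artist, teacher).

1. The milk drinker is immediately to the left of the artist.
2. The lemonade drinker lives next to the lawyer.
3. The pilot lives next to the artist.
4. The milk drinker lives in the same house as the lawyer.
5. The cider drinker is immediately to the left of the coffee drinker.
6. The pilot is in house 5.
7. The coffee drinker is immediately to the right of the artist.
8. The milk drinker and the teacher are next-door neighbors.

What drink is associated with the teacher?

lemonade

From clue 6, the pilot must be in house 5.
From clue 3, the artist must be in house 4.
Clue 7: the coffee drinker is in house 5.
From clue 1, the milk drinker must be in house 3.
Clue 4 places the lawyer in house 3.
By clue 5, the cider drinker is in house 4.
From clue 8, the teacher must be in house 2.
So house 1 gets plumber for profession.
By clue 2, the lemonade drinker is in house 2.
House 1 drink: only wine fits.
So: house 1 = wine/plumber, house 2 = lemonade/teacher, house 3 = milk/lawyer, house 4 = cider/artist, house 5 = coffee/pilot.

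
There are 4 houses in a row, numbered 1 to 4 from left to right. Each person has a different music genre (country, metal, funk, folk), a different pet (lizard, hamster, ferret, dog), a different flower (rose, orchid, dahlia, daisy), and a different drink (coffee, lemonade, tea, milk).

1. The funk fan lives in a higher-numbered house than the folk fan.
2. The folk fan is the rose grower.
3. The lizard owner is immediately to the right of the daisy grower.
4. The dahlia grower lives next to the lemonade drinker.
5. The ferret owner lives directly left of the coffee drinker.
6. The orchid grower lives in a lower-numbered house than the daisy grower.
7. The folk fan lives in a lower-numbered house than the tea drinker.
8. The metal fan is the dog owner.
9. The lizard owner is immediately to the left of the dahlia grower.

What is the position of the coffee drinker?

That leaves dahlia as the flower for house 4.
Clue 3: the lizard owner is in house 3.
By clue 3, the daisy grower is in house 2.
From clue 4, the lemonade drinker must be in house 3.
By clue 6, the orchid grower is in house 1.
House 3's flower must be rose (nothing else left).
So house 1 gets milk for drink.
By clue 2, the folk fan is in house 3.
The ferret owner is in house 1 (clue 5).
Clue 5: the coffee drinker is in house 2.
From clue 7, the tea drinker must be in house 4.
The funk fan is in house 4 (clue 1).
House 1 music genre: only country fits.
That leaves metal as the music genre for house 2.
Clue 8 places the dog owner in house 2.
House 4's pet must be hamster (nothing else left).
So: house 1 = country/ferret/orchid/milk, house 2 = metal/dog/daisy/coffee, house 3 = folk/lizard/rose/lemonade, house 4 = funk/hamster/dahlia/tea.

2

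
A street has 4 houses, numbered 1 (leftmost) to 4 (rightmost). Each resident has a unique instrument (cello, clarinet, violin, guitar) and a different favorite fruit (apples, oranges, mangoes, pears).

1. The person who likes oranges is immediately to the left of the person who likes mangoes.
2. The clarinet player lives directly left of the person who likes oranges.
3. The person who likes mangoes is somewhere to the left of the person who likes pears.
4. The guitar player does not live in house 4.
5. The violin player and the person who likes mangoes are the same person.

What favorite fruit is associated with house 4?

pears

House 4's instrument must be cello (nothing else left).
House 1's favorite fruit must be apples (nothing else left).
House 4 favorite fruit: only pears fits.
By clue 1, the person who likes oranges is in house 2.
By clue 1, the person who likes mangoes is in house 3.
Clue 2 places the clarinet player in house 1.
By clue 5, the violin player is in house 3.
So house 2 gets guitar for instrument.
So: house 1 = clarinet/apples, house 2 = guitar/oranges, house 3 = violin/mangoes, house 4 = cello/pears.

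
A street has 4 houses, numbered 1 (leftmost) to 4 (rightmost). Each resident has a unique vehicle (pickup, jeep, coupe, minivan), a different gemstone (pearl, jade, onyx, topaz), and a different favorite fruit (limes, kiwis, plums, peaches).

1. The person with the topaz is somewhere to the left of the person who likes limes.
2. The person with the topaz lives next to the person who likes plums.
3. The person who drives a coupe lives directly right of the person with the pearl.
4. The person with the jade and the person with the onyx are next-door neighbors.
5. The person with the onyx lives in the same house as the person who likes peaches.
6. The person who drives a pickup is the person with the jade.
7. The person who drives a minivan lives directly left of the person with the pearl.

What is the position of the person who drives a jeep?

2

The person who drives a coupe is narrowed to house 3 or 4; consider each.
Placing it in house 4 leads to a contradiction, so it's in house 3.
By clue 3, the person with the pearl is in house 2.
By clue 7, the person who drives a minivan is in house 1.
Clue 6: the person who drives a pickup is in house 4.
The person with the jade is in house 4 (clue 6).
So house 2 gets jeep for vehicle.
So house 1 gets topaz for gemstone.
The only gemstone still possible for house 3 is onyx.
The only favorite fruit still possible for house 1 is kiwis.
Clue 2: the person who likes plums is in house 2.
From clue 5, the person who likes peaches must be in house 3.
That leaves limes as the favorite fruit for house 4.
So: house 1 = minivan/topaz/kiwis, house 2 = jeep/pearl/plums, house 3 = coupe/onyx/peaches, house 4 = pickup/jade/limes.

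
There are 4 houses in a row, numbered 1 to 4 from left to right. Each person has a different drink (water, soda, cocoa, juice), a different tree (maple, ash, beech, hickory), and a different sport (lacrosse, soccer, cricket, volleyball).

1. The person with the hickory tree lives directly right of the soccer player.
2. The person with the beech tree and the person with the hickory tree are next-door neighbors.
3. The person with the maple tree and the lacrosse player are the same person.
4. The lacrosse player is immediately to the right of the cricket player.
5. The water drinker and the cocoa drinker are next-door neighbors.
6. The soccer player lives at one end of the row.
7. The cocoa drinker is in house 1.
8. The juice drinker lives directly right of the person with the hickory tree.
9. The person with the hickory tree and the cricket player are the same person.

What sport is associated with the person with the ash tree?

volleyball

The soccer player is in house 1 (clue 6).
From clue 7, the cocoa drinker must be in house 1.
From clue 1, the person with the hickory tree must be in house 2.
The water drinker is in house 2 (clue 5).
Clue 8 places the juice drinker in house 3.
From clue 9, the cricket player must be in house 2.
That leaves soda as the drink for house 4.
The lacrosse player is in house 3 (clue 4).
So house 4 gets volleyball for sport.
Clue 3 places the person with the maple tree in house 3.
The only tree still possible for house 1 is beech.
House 4 tree: only ash fits.
So: house 1 = cocoa/beech/soccer, house 2 = water/hickory/cricket, house 3 = juice/maple/lacrosse, house 4 = soda/ash/volleyball.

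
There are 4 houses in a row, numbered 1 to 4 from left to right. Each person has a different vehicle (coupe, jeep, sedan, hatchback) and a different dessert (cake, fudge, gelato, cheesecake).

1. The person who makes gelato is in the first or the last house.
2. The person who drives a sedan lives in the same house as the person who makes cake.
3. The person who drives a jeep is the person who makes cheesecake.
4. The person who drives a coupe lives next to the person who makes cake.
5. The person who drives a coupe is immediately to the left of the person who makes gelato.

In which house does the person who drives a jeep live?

1

Clue 5 places the person who drives a coupe in house 3.
By clue 5, the person who makes gelato is in house 4.
From clue 4, the person who makes cake must be in house 2.
So house 4 gets hatchback for vehicle.
The only dessert still possible for house 1 is cheesecake.
So house 3 gets fudge for dessert.
Clue 2: the person who drives a sedan is in house 2.
Clue 3 places the person who drives a jeep in house 1.
So: house 1 = jeep/cheesecake, house 2 = sedan/cake, house 3 = coupe/fudge, house 4 = hatchback/gelato.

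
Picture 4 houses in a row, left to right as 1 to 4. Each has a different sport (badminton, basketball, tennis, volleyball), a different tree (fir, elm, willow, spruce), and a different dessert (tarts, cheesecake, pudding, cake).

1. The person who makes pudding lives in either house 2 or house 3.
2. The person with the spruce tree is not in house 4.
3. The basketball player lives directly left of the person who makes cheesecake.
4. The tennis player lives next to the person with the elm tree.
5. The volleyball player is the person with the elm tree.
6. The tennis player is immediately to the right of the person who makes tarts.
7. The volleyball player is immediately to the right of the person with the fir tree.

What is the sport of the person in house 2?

tennis

The person who makes pudding is narrowed to house 2 or 3; consider each.
Placing it in house 2 leads to a contradiction, so it's in house 3.
The basketball player is narrowed to house 1 or 3; consider each.
Placing it in house 3 leads to a contradiction, so it's in house 1.
From clue 3, the person who makes cheesecake must be in house 2.
So house 4 gets cake for dessert.
From clue 6, the tennis player must be in house 2.
So house 1 gets tarts for dessert.
Clue 4: the person with the elm tree is in house 3.
Clue 5: the volleyball player is in house 3.
From clue 7, the person with the fir tree must be in house 2.
That leaves badminton as the sport for house 4.
That leaves spruce as the tree for house 1.
House 4 tree: only willow fits.
So: house 1 = basketball/spruce/tarts, house 2 = tennis/fir/cheesecake, house 3 = volleyball/elm/pudding, house 4 = badminton/willow/cake.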